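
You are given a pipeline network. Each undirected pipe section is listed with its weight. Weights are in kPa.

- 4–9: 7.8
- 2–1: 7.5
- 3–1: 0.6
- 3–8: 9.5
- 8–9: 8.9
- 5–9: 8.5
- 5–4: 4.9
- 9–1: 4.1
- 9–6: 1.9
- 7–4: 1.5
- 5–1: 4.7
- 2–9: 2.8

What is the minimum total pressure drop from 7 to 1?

11.1 kPa

Compare a few routes:
7–4–5–1: 1.5+4.9+4.7 = 11.1
7–4–9–1: 1.5+7.8+4.1 = 13.4
The minimum is 11.1 kPa via 7–4–5–1.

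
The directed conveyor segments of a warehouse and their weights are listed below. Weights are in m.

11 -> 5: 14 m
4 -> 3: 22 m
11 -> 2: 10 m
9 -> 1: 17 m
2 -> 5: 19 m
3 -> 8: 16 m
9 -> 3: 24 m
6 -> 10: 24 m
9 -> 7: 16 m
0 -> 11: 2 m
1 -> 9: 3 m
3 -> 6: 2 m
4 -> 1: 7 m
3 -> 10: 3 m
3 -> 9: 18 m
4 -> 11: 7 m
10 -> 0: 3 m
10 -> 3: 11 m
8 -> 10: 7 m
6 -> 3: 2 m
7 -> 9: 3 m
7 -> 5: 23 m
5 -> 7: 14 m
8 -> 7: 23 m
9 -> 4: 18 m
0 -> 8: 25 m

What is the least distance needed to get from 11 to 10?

58 m

Compare a few routes:
11 - 2 - 5 - 7 - 9 - 3 - 10: 10+19+14+3+24+3 = 73
11 - 5 - 7 - 9 - 4 - 3 - 10: 14+14+3+18+22+3 = 74
11 - 5 - 7 - 9 - 3 - 10: 14+14+3+24+3 = 58
11 - 5 - 7 - 9 - 3 - 8 - 10: 14+14+3+24+16+7 = 78
The minimum is 58 m via 11 - 5 - 7 - 9 - 3 - 10.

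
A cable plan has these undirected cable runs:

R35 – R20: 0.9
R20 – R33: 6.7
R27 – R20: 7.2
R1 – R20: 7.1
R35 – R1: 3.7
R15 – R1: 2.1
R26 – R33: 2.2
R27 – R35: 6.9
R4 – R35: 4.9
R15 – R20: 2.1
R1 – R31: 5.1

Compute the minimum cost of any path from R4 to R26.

14.7

Enumerating some paths:
R4–R35–R20–R33–R26: 4.9+0.9+6.7+2.2 = 14.7
R4–R35–R27–R20–R33–R26: 4.9+6.9+7.2+6.7+2.2 = 27.9
R4–R35–R1–R20–R33–R26: 4.9+3.7+7.1+6.7+2.2 = 24.6
R4–R35–R1–R15–R20–R33–R26: 4.9+3.7+2.1+2.1+6.7+2.2 = 21.7
The minimum is 14.7 via R4–R35–R20–R33–R26.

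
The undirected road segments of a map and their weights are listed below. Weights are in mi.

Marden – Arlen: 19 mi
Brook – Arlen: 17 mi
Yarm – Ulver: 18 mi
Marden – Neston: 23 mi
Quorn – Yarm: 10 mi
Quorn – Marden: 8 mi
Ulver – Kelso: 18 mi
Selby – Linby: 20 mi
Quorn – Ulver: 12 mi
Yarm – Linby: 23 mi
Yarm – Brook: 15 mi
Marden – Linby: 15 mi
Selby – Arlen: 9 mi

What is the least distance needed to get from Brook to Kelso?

51 mi

Shortest distances from Brook:
Brook: 0
Yarm: 15  (via Brook)
Arlen: 17  (via Brook)
Quorn: 25  (via Yarm)
Selby: 26  (via Arlen)
Ulver: 33  (via Yarm)
Marden: 33  (via Quorn)
Linby: 38  (via Yarm)
Kelso: 51  (via Ulver)
Shortest route: Brook–Yarm–Ulver–Kelso = 51 mi.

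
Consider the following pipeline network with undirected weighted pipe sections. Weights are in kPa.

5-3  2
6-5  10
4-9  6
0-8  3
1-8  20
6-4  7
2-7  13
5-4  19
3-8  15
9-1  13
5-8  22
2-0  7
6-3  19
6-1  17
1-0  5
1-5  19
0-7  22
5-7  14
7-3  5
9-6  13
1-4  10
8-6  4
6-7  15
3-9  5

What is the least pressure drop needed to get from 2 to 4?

21 kPa

Settle nodes by increasing distance from 2:
2: 0
0: 7  (via 2)
8: 10  (via 0)
1: 12  (via 0)
7: 13  (via 2)
6: 14  (via 8)
3: 18  (via 7)
5: 20  (via 3)
4: 21  (via 6)
Shortest route: 2–0–8–6–4 = 21 kPa.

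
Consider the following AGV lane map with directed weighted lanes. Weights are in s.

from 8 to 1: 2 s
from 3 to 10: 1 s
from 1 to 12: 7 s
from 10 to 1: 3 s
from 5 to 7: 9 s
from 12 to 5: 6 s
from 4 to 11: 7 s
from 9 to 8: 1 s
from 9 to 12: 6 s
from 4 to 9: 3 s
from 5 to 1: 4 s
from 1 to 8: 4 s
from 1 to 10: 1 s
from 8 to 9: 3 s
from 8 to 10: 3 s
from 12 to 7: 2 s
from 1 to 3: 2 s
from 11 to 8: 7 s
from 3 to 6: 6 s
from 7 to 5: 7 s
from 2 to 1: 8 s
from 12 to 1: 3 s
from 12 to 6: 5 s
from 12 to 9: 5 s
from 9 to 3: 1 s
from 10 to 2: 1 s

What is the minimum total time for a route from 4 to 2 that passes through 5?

21 s

Shortest 4→5: 4 → 9 → 12 → 5 = 15
Shortest 5→2: 5 → 1 → 10 → 2 = 6
Total via 5: 15 + 6 = 21 s.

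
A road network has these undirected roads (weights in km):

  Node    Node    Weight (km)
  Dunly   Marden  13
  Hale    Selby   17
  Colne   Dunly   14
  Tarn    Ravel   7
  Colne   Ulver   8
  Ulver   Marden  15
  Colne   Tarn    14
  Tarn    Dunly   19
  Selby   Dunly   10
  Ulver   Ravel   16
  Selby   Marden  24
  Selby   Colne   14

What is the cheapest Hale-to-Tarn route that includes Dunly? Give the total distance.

46 km

Shortest Hale→Dunly: Hale → Selby → Dunly = 27
Best Dunly to Tarn: Dunly → Tarn costing 19
Total via Dunly: 27 + 19 = 46 km.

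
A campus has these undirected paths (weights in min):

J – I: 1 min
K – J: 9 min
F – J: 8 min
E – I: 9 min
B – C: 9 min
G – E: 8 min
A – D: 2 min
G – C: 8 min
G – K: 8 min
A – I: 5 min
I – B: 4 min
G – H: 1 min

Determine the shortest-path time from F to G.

25 min

Compare a few routes:
F → J → K → G: 8+9+8 = 25
F → J → I → E → G: 8+1+9+8 = 26
Cheapest is F → J → K → G at 25 min.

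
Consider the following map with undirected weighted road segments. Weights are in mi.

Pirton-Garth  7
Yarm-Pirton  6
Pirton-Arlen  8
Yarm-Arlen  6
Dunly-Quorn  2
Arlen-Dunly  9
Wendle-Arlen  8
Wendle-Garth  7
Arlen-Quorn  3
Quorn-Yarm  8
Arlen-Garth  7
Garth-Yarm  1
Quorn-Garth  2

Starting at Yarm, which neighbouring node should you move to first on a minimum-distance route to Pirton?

Pirton

Enumerating some paths:
Yarm–Garth–Pirton: 1+7 = 8
Yarm–Pirton: 6 = 6
Yarm–Arlen–Pirton: 6+8 = 14
Cheapest is Yarm–Pirton at 6 mi.
So from Yarm the first move is to Pirton.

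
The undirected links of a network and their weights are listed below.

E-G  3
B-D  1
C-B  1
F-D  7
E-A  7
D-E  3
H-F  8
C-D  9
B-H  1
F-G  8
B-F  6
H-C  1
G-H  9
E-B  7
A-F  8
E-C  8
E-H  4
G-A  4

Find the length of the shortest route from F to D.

Candidate routes:
F - D: 7 = 7
F - H - B - D: 8+1+1 = 10
F - B - H - E - D: 6+1+4+3 = 14
F - H - C - B - D: 8+1+1+1 = 11
Cheapest is F - D at 7.

7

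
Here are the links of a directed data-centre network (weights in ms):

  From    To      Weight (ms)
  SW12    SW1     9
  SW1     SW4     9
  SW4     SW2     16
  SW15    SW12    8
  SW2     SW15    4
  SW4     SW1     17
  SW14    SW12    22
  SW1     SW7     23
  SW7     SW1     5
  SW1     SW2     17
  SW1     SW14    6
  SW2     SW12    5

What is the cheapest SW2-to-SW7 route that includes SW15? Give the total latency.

44 ms

Shortest SW2→SW15: SW2–SW15 = 4
Best SW15 to SW7: SW15–SW12–SW1–SW7 costing 40
Total via SW15: 4 + 40 = 44 ms.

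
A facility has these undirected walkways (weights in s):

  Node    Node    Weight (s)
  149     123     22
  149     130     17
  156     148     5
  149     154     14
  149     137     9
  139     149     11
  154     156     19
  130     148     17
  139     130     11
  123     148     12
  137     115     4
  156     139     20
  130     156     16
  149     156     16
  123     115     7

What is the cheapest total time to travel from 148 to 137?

Compare a few routes:
148–130–149–137: 17+17+9 = 43
148–123–115–137: 12+7+4 = 23
148–156–149–137: 5+16+9 = 30
148–123–149–137: 12+22+9 = 43
The minimum is 23 s via 148–123–115–137.

23 s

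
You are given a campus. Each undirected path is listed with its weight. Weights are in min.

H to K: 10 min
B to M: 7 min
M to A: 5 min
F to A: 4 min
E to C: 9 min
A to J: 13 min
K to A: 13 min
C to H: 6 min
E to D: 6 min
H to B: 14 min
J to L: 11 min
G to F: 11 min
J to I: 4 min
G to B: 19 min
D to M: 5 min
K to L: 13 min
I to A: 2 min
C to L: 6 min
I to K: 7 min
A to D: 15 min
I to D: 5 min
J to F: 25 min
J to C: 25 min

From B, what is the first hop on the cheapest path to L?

H

Compare a few routes:
B → H → C → L: 14+6+6 = 26
B → M → A → I → J → L: 7+5+2+4+11 = 29
The minimum is 26 min via B → H → C → L.
So from B the first move is to H.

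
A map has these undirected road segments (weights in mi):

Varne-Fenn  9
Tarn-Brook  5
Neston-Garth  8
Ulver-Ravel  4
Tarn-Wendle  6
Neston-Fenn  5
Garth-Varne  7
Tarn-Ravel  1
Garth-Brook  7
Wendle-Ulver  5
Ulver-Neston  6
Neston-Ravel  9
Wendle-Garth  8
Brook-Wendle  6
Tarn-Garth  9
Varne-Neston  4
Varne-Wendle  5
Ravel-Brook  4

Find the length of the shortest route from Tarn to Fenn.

15 mi

Candidate routes:
Tarn → Ravel → Ulver → Neston → Fenn: 1+4+6+5 = 16
Tarn → Ravel → Neston → Fenn: 1+9+5 = 15
Tarn → Wendle → Varne → Neston → Fenn: 6+5+4+5 = 20
Tarn → Wendle → Varne → Fenn: 6+5+9 = 20
Cheapest is Tarn → Ravel → Neston → Fenn at 15 mi.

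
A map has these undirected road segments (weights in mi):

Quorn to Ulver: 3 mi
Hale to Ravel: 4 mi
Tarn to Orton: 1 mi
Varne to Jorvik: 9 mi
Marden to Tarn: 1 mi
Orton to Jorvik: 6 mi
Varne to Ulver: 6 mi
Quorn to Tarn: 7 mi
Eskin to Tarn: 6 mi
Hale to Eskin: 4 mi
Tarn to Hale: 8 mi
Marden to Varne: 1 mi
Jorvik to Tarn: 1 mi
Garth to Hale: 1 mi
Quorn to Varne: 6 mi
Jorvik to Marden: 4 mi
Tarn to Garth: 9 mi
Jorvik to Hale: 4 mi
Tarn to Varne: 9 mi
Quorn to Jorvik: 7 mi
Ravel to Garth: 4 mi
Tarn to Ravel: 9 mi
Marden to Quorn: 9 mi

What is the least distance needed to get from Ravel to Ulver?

17 mi

Candidate routes:
Ravel → Tarn → Marden → Varne → Ulver: 9+1+1+6 = 17
Ravel → Hale → Jorvik → Quorn → Ulver: 4+4+7+3 = 18
Cheapest is Ravel → Tarn → Marden → Varne → Ulver at 17 mi.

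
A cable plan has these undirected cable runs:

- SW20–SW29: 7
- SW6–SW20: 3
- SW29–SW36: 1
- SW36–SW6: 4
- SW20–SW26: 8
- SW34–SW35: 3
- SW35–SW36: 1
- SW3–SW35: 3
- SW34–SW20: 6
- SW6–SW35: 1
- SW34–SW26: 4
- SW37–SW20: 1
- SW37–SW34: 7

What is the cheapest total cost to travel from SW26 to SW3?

10

Enumerating some paths:
SW26 - SW34 - SW35 - SW3: 4+3+3 = 10
SW26 - SW20 - SW6 - SW35 - SW3: 8+3+1+3 = 15
The minimum is 10 via SW26 - SW34 - SW35 - SW3.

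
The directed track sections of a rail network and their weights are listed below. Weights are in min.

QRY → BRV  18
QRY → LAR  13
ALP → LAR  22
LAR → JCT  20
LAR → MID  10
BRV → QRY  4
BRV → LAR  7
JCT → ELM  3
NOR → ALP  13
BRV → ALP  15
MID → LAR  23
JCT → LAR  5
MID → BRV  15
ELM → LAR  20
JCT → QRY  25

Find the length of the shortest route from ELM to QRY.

49 min

Running Dijkstra from ELM:
ELM: 0
LAR: 20  (via ELM)
MID: 30  (via LAR)
JCT: 40  (via LAR)
BRV: 45  (via MID)
QRY: 49  (via BRV)
Shortest route: ELM–LAR–MID–BRV–QRY = 49 min.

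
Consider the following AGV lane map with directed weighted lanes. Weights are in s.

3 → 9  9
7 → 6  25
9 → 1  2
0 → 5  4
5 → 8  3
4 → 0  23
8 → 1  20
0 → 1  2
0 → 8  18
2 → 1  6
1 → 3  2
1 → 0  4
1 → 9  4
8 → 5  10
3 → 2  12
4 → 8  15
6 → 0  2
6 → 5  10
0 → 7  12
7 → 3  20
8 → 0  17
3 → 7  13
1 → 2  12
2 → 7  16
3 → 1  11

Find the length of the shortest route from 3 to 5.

19 s

Enumerating some paths:
3 - 1 - 0 - 5: 11+4+4 = 19
3 - 2 - 1 - 0 - 5: 12+6+4+4 = 26
Cheapest is 3 - 1 - 0 - 5 at 19 s.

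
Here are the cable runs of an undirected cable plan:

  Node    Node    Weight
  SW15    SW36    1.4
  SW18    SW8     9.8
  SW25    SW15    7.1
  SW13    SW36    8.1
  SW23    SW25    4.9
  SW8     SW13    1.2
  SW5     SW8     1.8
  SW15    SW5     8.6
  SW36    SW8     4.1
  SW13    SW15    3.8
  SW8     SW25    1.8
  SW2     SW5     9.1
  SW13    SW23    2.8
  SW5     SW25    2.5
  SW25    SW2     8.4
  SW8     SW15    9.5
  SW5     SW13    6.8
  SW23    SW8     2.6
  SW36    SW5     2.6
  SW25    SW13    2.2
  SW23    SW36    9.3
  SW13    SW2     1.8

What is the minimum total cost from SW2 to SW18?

12.8

Compare a few routes:
SW2 - SW13 - SW25 - SW8 - SW18: 1.8+2.2+1.8+9.8 = 15.6
SW2 - SW13 - SW8 - SW18: 1.8+1.2+9.8 = 12.8
SW2 - SW13 - SW23 - SW8 - SW18: 1.8+2.8+2.6+9.8 = 17
Cheapest is SW2 - SW13 - SW8 - SW18 at 12.8.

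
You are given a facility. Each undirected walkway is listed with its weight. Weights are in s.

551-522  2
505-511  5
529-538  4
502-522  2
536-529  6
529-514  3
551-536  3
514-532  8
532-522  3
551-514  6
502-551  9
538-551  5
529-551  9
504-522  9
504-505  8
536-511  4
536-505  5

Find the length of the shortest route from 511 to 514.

Shortest distances from 511:
511: 0
536: 4  (via 511)
505: 5  (via 511)
551: 7  (via 536)
522: 9  (via 551)
529: 10  (via 536)
502: 11  (via 522)
538: 12  (via 551)
532: 12  (via 522)
514: 13  (via 551)
Shortest route: 511 → 536 → 551 → 514 = 13 s.

13 s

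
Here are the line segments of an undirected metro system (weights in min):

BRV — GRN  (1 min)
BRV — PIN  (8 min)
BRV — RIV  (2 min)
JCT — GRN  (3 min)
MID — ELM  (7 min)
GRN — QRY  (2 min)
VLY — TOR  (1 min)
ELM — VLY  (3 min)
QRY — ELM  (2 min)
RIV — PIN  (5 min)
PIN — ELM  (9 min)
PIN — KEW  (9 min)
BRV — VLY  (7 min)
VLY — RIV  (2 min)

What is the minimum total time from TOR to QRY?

6 min

Running Dijkstra from TOR:
TOR: 0
VLY: 1  (via TOR)
RIV: 3  (via VLY)
ELM: 4  (via VLY)
BRV: 5  (via RIV)
QRY: 6  (via ELM)
Shortest route: TOR → VLY → ELM → QRY = 6 min.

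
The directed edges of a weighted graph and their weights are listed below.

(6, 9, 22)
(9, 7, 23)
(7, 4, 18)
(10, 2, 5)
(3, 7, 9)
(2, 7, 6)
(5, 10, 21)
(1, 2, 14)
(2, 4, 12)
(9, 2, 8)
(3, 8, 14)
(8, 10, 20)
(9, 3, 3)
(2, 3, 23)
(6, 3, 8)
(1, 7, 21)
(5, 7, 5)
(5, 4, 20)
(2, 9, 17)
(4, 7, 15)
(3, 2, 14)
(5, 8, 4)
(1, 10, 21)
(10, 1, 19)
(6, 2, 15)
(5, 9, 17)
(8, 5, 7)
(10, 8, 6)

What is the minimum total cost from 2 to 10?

Compare a few routes:
2–9–3–8–5–10: 17+3+14+7+21 = 62
2–9–3–8–10: 17+3+14+20 = 54
2–3–8–10: 23+14+20 = 57
Cheapest is 2–9–3–8–10 at 54.

54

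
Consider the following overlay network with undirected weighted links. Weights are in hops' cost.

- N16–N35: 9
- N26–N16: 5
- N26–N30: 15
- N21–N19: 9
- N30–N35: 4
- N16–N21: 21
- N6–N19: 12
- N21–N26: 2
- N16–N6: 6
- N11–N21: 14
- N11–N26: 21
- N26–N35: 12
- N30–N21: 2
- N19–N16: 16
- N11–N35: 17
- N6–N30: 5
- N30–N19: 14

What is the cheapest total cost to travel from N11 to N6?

Running Dijkstra from N11:
N11: 0
N21: 14  (via N11)
N26: 16  (via N21)
N30: 16  (via N21)
N35: 17  (via N11)
N16: 21  (via N26)
N6: 21  (via N30)
Shortest route: N11 → N21 → N30 → N6 = 21 hops' cost.

21 hops' cost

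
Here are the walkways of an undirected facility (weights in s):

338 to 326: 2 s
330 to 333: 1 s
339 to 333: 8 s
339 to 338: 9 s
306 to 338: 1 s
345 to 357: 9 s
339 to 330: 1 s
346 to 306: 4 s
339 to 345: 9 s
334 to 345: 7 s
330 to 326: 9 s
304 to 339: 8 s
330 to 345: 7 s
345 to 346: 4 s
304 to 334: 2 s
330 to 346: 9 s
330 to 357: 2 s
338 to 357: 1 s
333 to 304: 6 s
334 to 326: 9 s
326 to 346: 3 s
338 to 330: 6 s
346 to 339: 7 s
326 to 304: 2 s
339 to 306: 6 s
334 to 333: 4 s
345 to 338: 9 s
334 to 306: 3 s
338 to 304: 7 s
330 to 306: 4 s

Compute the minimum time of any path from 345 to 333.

Candidate routes:
345 - 330 - 333: 7+1 = 8
345 - 339 - 330 - 333: 9+1+1 = 11
The minimum is 8 s via 345 - 330 - 333.

8 s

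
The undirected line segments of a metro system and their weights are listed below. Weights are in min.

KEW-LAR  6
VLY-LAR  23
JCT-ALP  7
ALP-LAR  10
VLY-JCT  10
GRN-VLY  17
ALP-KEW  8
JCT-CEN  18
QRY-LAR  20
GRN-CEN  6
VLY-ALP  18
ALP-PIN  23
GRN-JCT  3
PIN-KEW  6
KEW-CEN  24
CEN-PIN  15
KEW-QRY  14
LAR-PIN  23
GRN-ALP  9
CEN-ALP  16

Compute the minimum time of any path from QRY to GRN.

31 min

Running Dijkstra from QRY:
QRY: 0
KEW: 14  (via QRY)
PIN: 20  (via KEW)
LAR: 20  (via QRY)
ALP: 22  (via KEW)
JCT: 29  (via ALP)
GRN: 31  (via ALP)
Shortest route: QRY–KEW–ALP–GRN = 31 min.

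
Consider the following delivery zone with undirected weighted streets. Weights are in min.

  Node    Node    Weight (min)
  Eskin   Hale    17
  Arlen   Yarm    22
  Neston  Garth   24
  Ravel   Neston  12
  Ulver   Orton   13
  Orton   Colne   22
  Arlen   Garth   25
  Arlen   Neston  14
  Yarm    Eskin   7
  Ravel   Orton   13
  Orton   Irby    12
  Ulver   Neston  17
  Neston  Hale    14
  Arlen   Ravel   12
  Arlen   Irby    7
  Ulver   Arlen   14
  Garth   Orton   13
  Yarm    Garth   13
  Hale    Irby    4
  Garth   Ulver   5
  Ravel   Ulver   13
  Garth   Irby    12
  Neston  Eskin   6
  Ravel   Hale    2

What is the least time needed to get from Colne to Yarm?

Settle nodes by increasing distance from Colne:
Colne: 0
Orton: 22  (via Colne)
Irby: 34  (via Orton)
Ravel: 35  (via Orton)
Garth: 35  (via Orton)
Ulver: 35  (via Orton)
Hale: 37  (via Ravel)
Arlen: 41  (via Irby)
Neston: 47  (via Ravel)
Yarm: 48  (via Garth)
Shortest route: Colne → Orton → Garth → Yarm = 48 min.

48 min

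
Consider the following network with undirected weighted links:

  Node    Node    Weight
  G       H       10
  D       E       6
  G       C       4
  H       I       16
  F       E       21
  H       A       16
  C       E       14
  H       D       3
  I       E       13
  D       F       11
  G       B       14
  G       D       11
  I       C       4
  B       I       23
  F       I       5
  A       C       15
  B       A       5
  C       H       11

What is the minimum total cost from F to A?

24

Compare a few routes:
F - I - B - A: 5+23+5 = 33
F - I - C - G - B - A: 5+4+4+14+5 = 32
F - I - C - A: 5+4+15 = 24
F - D - H - A: 11+3+16 = 30
The minimum is 24 via F - I - C - A.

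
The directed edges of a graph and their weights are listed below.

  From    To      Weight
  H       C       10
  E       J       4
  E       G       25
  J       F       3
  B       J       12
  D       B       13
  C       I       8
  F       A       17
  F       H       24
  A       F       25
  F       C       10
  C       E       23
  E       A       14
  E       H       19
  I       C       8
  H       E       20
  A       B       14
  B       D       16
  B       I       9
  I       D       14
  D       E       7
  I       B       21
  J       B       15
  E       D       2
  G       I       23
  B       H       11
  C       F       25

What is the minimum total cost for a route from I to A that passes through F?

45

Best I to F: I–D–E–J–F costing 28
Shortest F→A: F–A = 17
Total via F: 28 + 17 = 45.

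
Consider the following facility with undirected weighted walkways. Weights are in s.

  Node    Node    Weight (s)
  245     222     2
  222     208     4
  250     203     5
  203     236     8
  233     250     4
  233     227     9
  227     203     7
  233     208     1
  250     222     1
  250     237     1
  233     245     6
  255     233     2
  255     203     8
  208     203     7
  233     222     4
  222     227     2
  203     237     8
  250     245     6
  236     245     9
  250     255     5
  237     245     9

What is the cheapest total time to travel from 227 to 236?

13 s

Compare a few routes:
227 → 222 → 245 → 236: 2+2+9 = 13
227 → 203 → 236: 7+8 = 15
The minimum is 13 s via 227 → 222 → 245 → 236.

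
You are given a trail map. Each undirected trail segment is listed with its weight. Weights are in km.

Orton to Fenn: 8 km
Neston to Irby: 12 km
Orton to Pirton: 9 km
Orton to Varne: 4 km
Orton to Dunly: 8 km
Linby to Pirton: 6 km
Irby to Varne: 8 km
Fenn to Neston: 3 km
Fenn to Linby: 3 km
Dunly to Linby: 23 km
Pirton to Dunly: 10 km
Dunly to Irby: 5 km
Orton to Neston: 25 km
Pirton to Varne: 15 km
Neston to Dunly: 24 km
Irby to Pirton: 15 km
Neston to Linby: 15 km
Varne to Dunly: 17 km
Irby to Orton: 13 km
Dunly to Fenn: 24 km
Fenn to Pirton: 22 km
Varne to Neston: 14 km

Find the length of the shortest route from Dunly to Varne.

Enumerating some paths:
Dunly–Varne: 17 = 17
Dunly–Irby–Orton–Varne: 5+13+4 = 22
Dunly–Orton–Varne: 8+4 = 12
Dunly–Irby–Varne: 5+8 = 13
The minimum is 12 km via Dunly–Orton–Varne.

12 km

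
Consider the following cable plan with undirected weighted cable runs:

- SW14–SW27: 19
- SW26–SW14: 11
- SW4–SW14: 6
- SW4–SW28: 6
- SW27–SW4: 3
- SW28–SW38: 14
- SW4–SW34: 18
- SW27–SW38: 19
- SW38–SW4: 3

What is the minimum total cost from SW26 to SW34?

Enumerating some paths:
SW26–SW14–SW27–SW4–SW34: 11+19+3+18 = 51
SW26–SW14–SW27–SW38–SW4–SW34: 11+19+19+3+18 = 70
SW26–SW14–SW27–SW38–SW28–SW4–SW34: 11+19+19+14+6+18 = 87
SW26–SW14–SW4–SW34: 11+6+18 = 35
Cheapest is SW26–SW14–SW4–SW34 at 35.

35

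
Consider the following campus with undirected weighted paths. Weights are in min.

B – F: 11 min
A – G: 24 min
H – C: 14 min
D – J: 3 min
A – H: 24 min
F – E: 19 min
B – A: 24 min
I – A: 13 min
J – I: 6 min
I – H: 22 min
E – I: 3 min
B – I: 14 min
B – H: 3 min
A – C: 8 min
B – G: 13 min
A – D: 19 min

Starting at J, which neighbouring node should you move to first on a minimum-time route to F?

Enumerating some paths:
J–I–E–F: 6+3+19 = 28
J–I–H–B–F: 6+22+3+11 = 42
J–I–B–F: 6+14+11 = 31
Cheapest is J–I–E–F at 28 min.
So from J the first move is to I.

I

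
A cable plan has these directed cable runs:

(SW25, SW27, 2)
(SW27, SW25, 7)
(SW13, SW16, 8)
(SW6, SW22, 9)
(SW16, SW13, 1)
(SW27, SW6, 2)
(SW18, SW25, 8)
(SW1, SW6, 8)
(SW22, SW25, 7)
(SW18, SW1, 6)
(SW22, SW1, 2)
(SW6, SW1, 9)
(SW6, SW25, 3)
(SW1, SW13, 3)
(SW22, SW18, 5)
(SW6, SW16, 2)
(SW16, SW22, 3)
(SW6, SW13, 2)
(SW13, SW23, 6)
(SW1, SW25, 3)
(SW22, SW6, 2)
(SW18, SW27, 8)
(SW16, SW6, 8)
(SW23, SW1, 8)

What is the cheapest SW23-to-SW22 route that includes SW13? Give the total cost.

22

Shortest SW23→SW13: SW23 → SW1 → SW13 = 11
Best SW13 to SW22: SW13 → SW16 → SW22 costing 11
Total via SW13: 11 + 11 = 22.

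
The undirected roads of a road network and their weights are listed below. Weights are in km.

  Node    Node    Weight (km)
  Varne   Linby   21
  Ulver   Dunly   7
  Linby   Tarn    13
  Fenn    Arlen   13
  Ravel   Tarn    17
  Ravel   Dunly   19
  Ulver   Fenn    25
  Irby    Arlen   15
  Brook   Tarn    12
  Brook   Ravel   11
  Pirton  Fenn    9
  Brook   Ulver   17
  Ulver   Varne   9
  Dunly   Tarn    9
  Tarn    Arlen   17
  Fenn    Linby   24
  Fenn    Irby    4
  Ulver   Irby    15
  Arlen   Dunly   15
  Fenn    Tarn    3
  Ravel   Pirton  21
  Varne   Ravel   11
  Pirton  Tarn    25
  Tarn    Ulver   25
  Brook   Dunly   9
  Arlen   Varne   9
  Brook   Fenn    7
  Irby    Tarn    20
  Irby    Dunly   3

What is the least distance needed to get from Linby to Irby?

Running Dijkstra from Linby:
Linby: 0
Tarn: 13  (via Linby)
Fenn: 16  (via Tarn)
Irby: 20  (via Fenn)
Shortest route: Linby → Tarn → Fenn → Irby = 20 km.

20 km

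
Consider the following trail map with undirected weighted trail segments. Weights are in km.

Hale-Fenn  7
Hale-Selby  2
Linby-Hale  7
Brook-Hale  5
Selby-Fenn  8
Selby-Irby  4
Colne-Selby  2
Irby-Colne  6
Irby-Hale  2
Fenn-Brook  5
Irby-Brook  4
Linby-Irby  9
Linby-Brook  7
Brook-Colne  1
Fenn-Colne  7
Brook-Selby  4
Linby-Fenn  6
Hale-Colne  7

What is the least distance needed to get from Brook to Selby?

Enumerating some paths:
Brook → Colne → Selby: 1+2 = 3
Brook → Hale → Selby: 5+2 = 7
Brook → Selby: 4 = 4
The minimum is 3 km via Brook → Colne → Selby.

3 km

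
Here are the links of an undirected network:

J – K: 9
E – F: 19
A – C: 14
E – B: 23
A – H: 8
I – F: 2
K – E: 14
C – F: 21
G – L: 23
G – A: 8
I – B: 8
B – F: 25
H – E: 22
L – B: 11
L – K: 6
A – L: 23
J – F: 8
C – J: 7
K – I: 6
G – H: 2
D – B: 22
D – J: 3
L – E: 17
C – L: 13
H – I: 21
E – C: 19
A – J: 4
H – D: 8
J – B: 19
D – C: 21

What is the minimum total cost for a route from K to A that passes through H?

28

Best K to H: K–J–D–H costing 20
Best H to A: H–A costing 8
Total via H: 20 + 8 = 28.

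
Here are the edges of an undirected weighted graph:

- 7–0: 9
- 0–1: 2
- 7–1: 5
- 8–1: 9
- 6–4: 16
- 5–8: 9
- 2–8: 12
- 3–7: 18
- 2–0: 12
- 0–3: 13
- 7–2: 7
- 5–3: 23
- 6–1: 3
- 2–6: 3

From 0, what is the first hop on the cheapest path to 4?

Candidate routes:
0 → 1 → 7 → 2 → 6 → 4: 2+5+7+3+16 = 33
0 → 2 → 6 → 4: 12+3+16 = 31
0 → 7 → 1 → 6 → 4: 9+5+3+16 = 33
0 → 1 → 6 → 4: 2+3+16 = 21
Cheapest is 0 → 1 → 6 → 4 at 21.
So from 0 the first move is to 1.

1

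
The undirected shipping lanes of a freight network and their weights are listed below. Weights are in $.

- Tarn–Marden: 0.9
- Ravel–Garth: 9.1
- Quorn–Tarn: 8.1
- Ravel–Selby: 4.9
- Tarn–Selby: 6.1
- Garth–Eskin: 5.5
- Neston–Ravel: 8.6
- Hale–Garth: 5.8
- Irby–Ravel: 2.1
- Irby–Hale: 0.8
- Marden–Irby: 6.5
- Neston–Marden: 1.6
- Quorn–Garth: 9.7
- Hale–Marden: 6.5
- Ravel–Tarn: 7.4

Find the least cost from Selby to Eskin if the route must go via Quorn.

$29.4

Best Selby to Quorn: Selby → Tarn → Quorn costing 14.2
Shortest Quorn→Eskin: Quorn → Garth → Eskin = 15.2
Total via Quorn: 14.2 + 15.2 = $29.4.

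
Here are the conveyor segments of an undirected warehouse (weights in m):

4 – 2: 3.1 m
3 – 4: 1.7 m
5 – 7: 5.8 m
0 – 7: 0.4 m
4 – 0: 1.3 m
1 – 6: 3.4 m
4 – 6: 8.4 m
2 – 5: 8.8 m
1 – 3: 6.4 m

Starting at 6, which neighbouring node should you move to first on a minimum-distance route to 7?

Compare a few routes:
6 → 1 → 3 → 4 → 0 → 7: 3.4+6.4+1.7+1.3+0.4 = 13.2
6 → 4 → 0 → 7: 8.4+1.3+0.4 = 10.1
Cheapest is 6 → 4 → 0 → 7 at 10.1 m.
So from 6 the first move is to 4.

4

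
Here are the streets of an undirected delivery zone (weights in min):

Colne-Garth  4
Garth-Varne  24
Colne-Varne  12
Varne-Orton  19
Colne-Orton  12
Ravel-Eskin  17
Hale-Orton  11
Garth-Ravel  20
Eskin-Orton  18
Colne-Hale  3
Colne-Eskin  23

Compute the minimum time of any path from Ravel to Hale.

Compare a few routes:
Ravel–Eskin–Colne–Hale: 17+23+3 = 43
Ravel–Garth–Colne–Hale: 20+4+3 = 27
Cheapest is Ravel–Garth–Colne–Hale at 27 min.

27 min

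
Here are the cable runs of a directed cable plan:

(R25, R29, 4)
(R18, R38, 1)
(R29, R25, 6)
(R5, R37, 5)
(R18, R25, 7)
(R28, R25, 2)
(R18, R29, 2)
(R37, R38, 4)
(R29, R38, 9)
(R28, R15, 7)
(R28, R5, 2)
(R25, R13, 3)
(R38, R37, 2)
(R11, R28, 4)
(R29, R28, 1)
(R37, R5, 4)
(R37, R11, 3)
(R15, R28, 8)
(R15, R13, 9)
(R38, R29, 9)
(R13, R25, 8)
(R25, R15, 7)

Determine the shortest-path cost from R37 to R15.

14

Compare a few routes:
R37 - R11 - R28 - R25 - R15: 3+4+2+7 = 16
R37 - R11 - R28 - R15: 3+4+7 = 14
Cheapest is R37 - R11 - R28 - R15 at 14.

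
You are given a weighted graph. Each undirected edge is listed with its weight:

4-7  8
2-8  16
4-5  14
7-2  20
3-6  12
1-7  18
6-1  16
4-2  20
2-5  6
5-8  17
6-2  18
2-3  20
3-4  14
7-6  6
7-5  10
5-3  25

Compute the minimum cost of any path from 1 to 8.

45

Settle nodes by increasing distance from 1:
1: 0
6: 16  (via 1)
7: 18  (via 1)
4: 26  (via 7)
3: 28  (via 6)
5: 28  (via 7)
2: 34  (via 6)
8: 45  (via 5)
Shortest route: 1 → 7 → 5 → 8 = 45.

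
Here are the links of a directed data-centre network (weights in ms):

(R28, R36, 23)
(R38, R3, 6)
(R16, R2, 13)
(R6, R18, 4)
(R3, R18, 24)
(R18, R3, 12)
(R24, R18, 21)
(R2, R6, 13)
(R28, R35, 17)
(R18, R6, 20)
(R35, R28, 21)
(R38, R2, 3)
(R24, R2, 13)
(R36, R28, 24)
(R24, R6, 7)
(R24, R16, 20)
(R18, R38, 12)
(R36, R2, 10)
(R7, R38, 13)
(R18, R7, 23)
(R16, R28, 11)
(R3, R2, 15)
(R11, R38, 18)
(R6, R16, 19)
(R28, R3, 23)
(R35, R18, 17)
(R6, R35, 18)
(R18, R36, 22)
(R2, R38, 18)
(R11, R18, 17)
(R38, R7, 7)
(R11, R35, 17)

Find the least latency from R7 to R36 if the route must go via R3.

65 ms

Shortest R7→R3: R7 → R38 → R3 = 19
Best R3 to R36: R3 → R18 → R36 costing 46
Total via R3: 19 + 46 = 65 ms.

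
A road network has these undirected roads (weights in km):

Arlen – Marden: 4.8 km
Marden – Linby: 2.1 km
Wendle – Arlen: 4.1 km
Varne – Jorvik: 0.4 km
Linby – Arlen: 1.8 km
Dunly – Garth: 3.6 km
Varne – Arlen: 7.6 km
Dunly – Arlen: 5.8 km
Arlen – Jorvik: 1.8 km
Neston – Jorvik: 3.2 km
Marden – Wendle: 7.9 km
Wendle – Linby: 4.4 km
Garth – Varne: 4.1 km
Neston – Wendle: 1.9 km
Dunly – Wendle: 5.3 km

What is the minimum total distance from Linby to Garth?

Settle nodes by increasing distance from Linby:
Linby: 0
Arlen: 1.8  (via Linby)
Marden: 2.1  (via Linby)
Jorvik: 3.6  (via Arlen)
Varne: 4  (via Jorvik)
Wendle: 4.4  (via Linby)
Neston: 6.3  (via Wendle)
Dunly: 7.6  (via Arlen)
Garth: 8.1  (via Varne)
Shortest route: Linby → Arlen → Jorvik → Varne → Garth = 8.1 km.

8.1 km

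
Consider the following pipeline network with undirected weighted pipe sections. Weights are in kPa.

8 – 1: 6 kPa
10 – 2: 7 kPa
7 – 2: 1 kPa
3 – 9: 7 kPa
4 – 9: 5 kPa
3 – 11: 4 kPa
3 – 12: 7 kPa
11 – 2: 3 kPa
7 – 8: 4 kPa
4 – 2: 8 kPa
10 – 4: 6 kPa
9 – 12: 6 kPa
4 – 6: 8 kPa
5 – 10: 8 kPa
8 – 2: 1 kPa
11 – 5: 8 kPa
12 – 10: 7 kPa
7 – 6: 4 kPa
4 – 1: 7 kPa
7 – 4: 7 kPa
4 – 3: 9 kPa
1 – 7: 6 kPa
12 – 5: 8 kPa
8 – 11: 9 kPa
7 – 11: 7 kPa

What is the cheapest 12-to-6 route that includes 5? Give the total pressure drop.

Best 12 to 5: 12–5 costing 8
Best 5 to 6: 5–11–2–7–6 costing 16
Total via 5: 8 + 16 = 24 kPa.

24 kPa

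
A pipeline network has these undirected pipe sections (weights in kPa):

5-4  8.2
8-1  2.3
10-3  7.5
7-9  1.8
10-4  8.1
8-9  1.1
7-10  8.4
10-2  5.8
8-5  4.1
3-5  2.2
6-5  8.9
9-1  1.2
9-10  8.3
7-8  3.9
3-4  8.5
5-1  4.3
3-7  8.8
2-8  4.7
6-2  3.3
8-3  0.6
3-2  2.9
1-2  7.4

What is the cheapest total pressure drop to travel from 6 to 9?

Shortest distances from 6:
6: 0
2: 3.3  (via 6)
3: 6.2  (via 2)
8: 6.8  (via 3)
9: 7.9  (via 8)
Shortest route: 6 → 2 → 3 → 8 → 9 = 7.9 kPa.

7.9 kPa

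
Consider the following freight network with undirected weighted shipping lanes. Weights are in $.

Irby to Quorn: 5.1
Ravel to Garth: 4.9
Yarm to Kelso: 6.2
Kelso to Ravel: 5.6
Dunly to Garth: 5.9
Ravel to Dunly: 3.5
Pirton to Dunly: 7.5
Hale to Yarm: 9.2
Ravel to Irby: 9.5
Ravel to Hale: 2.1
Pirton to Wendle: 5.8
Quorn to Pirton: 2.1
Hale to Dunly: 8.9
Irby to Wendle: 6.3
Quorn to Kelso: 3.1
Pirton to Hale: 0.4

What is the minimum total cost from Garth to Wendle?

$13.2

Shortest distances from Garth:
Garth: 0
Ravel: 4.9  (via Garth)
Dunly: 5.9  (via Garth)
Hale: 7  (via Ravel)
Pirton: 7.4  (via Hale)
Quorn: 9.5  (via Pirton)
Kelso: 10.5  (via Ravel)
Wendle: 13.2  (via Pirton)
Shortest route: Garth–Ravel–Hale–Pirton–Wendle = $13.2.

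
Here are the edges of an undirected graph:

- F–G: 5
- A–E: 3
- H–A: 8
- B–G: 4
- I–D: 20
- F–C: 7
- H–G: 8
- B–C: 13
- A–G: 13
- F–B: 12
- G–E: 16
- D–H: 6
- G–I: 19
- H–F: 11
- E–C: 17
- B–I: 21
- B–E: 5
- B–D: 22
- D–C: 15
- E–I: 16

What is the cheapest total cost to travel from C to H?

Enumerating some paths:
C–F–G–H: 7+5+8 = 20
C–F–H: 7+11 = 18
The minimum is 18 via C–F–H.

18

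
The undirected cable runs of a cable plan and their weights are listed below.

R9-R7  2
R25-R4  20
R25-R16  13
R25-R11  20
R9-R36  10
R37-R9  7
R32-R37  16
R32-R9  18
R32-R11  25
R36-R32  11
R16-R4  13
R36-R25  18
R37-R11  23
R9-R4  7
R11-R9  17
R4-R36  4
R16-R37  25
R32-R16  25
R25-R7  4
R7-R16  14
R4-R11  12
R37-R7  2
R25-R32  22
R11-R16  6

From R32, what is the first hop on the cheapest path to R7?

Candidate routes:
R32 - R36 - R9 - R7: 11+10+2 = 23
R32 - R37 - R7: 16+2 = 18
R32 - R9 - R7: 18+2 = 20
Cheapest is R32 - R37 - R7 at 18.
So from R32 the first move is to R37.

R37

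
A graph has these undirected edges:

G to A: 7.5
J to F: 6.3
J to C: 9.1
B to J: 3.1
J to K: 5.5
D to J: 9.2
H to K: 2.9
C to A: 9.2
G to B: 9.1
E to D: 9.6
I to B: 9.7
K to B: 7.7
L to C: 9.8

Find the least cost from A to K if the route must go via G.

24.3

Best A to G: A → G costing 7.5
Best G to K: G → B → K costing 16.8
Total via G: 7.5 + 16.8 = 24.3.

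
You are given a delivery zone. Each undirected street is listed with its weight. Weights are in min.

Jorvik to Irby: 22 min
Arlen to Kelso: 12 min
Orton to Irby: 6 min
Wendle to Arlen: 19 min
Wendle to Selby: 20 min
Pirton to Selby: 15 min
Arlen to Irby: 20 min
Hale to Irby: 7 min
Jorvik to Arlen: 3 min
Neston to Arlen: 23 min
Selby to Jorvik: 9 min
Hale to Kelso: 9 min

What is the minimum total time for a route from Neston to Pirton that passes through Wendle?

77 min

Shortest Neston→Wendle: Neston → Arlen → Wendle = 42
Shortest Wendle→Pirton: Wendle → Selby → Pirton = 35
Total via Wendle: 42 + 35 = 77 min.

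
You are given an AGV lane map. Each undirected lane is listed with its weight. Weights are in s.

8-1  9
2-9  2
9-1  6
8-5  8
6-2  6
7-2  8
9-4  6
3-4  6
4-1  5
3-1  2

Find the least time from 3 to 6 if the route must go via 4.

Best 3 to 4: 3 → 4 costing 6
Best 4 to 6: 4 → 9 → 2 → 6 costing 14
Total via 4: 6 + 14 = 20 s.

20 s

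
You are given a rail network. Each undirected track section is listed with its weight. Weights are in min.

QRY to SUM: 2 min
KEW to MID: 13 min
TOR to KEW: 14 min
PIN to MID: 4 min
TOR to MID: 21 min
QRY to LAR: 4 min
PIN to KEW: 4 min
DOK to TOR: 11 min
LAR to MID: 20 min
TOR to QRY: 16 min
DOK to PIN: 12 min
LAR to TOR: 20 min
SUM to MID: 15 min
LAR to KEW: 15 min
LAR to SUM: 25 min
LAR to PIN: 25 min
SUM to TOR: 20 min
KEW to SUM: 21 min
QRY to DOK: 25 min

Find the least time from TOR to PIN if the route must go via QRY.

37 min

Best TOR to QRY: TOR–QRY costing 16
Best QRY to PIN: QRY–SUM–MID–PIN costing 21
Total via QRY: 16 + 21 = 37 min.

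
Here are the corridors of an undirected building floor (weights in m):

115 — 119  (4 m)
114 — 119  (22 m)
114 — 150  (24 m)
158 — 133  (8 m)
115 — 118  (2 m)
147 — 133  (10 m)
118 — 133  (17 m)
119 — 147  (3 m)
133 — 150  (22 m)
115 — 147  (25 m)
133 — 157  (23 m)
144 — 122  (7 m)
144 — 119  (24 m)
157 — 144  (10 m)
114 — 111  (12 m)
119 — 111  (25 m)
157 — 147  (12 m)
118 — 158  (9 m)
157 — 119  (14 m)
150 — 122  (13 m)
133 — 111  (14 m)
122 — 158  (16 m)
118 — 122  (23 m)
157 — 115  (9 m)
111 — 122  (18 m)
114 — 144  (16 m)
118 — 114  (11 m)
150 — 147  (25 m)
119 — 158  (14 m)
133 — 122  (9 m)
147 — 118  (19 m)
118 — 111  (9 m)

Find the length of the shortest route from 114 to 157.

Compare a few routes:
114 - 118 - 115 - 119 - 157: 11+2+4+14 = 31
114 - 144 - 157: 16+10 = 26
114 - 118 - 115 - 157: 11+2+9 = 22
Cheapest is 114 - 118 - 115 - 157 at 22 m.

22 m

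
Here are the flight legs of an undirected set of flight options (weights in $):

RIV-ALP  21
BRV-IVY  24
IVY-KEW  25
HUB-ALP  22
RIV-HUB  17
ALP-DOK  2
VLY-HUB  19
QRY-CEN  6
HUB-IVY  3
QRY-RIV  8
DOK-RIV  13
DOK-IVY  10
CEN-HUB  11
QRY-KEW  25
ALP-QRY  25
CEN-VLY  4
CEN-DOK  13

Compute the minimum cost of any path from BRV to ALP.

Running Dijkstra from BRV:
BRV: 0
IVY: 24  (via BRV)
HUB: 27  (via IVY)
DOK: 34  (via IVY)
ALP: 36  (via DOK)
Shortest route: BRV–IVY–DOK–ALP = $36.

$36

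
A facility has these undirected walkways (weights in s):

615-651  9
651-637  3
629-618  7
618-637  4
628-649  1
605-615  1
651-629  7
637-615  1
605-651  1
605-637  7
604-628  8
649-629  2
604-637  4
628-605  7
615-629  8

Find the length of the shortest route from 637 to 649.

Running Dijkstra from 637:
637: 0
615: 1  (via 637)
605: 2  (via 615)
651: 3  (via 637)
618: 4  (via 637)
604: 4  (via 637)
629: 9  (via 615)
628: 9  (via 605)
649: 10  (via 628)
Shortest route: 637–615–605–628–649 = 10 s.

10 s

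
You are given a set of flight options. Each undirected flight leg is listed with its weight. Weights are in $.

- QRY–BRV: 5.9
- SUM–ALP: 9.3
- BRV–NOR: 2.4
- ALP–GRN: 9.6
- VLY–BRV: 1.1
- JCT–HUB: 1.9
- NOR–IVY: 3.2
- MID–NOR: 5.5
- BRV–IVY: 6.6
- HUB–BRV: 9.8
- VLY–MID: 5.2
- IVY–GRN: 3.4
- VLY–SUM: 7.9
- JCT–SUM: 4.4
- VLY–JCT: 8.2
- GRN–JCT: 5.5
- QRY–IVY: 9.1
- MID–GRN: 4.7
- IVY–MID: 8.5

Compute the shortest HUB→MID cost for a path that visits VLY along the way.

Best HUB to VLY: HUB → JCT → VLY costing 10.1
Shortest VLY→MID: VLY → MID = 5.2
Total via VLY: 10.1 + 5.2 = $15.3.

$15.3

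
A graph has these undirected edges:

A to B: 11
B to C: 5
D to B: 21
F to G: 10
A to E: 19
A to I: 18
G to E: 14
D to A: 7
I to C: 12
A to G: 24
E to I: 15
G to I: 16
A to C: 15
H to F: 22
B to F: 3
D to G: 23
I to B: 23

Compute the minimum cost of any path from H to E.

46

Settle nodes by increasing distance from H:
H: 0
F: 22  (via H)
B: 25  (via F)
C: 30  (via B)
G: 32  (via F)
A: 36  (via B)
I: 42  (via C)
D: 43  (via A)
E: 46  (via G)
Shortest route: H–F–G–E = 46.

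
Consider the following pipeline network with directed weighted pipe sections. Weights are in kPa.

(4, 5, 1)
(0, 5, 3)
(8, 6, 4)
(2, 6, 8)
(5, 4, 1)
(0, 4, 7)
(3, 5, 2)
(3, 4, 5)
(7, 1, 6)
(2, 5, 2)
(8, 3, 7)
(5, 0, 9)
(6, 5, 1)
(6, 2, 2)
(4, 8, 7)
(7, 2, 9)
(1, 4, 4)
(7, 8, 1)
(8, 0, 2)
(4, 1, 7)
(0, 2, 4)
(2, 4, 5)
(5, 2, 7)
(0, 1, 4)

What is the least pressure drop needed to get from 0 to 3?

Enumerating some paths:
0–5–4–8–3: 3+1+7+7 = 18
0–4–8–3: 7+7+7 = 21
0–2–5–4–8–3: 4+2+1+7+7 = 21
0–1–4–8–3: 4+4+7+7 = 22
The minimum is 18 kPa via 0–5–4–8–3.

18 kPa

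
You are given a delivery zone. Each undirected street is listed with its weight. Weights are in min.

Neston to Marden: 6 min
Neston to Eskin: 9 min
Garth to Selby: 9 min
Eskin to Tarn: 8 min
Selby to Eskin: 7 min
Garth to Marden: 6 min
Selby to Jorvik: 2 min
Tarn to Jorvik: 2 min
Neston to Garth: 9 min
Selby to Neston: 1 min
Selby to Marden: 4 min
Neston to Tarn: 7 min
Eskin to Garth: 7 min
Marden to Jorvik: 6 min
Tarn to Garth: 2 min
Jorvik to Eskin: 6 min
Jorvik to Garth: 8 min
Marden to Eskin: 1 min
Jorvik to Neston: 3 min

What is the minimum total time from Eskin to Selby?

Shortest distances from Eskin:
Eskin: 0
Marden: 1  (via Eskin)
Selby: 5  (via Marden)
Shortest route: Eskin → Marden → Selby = 5 min.

5 min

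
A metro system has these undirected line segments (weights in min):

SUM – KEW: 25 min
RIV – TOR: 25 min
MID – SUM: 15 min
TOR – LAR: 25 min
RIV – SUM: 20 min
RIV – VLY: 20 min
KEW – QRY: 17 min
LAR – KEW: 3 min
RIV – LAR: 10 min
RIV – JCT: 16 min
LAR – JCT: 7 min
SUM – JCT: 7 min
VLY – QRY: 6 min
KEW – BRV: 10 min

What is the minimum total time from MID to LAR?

Candidate routes:
MID → SUM → JCT → LAR: 15+7+7 = 29
MID → SUM → RIV → LAR: 15+20+10 = 45
MID → SUM → KEW → LAR: 15+25+3 = 43
Cheapest is MID → SUM → JCT → LAR at 29 min.

29 min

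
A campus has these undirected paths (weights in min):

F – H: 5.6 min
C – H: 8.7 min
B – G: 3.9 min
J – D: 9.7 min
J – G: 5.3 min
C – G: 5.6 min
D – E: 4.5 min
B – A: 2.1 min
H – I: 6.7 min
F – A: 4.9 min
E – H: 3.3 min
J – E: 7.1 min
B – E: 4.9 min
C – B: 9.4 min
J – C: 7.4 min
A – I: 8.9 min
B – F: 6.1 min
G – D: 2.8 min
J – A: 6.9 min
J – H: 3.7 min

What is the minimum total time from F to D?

12.8 min

Running Dijkstra from F:
F: 0
A: 4.9  (via F)
H: 5.6  (via F)
B: 6.1  (via F)
E: 8.9  (via H)
J: 9.3  (via H)
G: 10  (via B)
I: 12.3  (via H)
D: 12.8  (via G)
Shortest route: F–B–G–D = 12.8 min.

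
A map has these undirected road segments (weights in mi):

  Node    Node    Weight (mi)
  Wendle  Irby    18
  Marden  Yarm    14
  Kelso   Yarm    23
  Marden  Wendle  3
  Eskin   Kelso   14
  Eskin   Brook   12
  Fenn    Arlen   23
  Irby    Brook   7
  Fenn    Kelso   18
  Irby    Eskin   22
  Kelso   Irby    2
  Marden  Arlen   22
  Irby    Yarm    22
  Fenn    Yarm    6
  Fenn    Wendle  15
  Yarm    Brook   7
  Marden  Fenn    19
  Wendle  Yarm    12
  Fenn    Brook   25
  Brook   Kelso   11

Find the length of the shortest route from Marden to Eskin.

33 mi

Shortest distances from Marden:
Marden: 0
Wendle: 3  (via Marden)
Yarm: 14  (via Marden)
Fenn: 18  (via Wendle)
Irby: 21  (via Wendle)
Brook: 21  (via Yarm)
Arlen: 22  (via Marden)
Kelso: 23  (via Irby)
Eskin: 33  (via Brook)
Shortest route: Marden–Yarm–Brook–Eskin = 33 mi.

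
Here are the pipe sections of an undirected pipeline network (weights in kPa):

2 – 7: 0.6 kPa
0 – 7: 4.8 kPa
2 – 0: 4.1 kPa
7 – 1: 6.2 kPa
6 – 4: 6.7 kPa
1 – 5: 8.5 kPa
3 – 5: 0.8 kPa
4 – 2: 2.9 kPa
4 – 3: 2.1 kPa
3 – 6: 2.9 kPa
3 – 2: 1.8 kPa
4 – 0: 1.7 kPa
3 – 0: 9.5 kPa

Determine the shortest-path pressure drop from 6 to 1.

11.5 kPa

Running Dijkstra from 6:
6: 0
3: 2.9  (via 6)
5: 3.7  (via 3)
2: 4.7  (via 3)
4: 5  (via 3)
7: 5.3  (via 2)
0: 6.7  (via 4)
1: 11.5  (via 7)
Shortest route: 6 → 3 → 2 → 7 → 1 = 11.5 kPa.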